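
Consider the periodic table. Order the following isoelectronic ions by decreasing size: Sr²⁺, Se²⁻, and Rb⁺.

Se²⁻, Rb⁺, Sr²⁺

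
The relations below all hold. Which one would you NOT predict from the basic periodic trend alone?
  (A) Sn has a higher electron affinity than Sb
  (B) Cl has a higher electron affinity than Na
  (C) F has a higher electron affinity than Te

(A)

The general trend: electron affinity increases across a period and decreases down a group.
(A) Sn (period 5, group 14) vs Sb (period 5, group 15): the stated order contradicts the simple trend.
(B) Cl (period 3, group 17) vs Na (period 3, group 1): the stated order agrees with the simple trend.
(C) F (period 2, group 17) vs Te (period 5, group 16): the stated order agrees with the simple trend.
The exception is (A): adding an electron to Sb's half-filled 5p³ is unfavourable, so Sn has the more exothermic EA.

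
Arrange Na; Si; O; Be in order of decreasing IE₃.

Be > Na > O > Si

IE_3 is the cost of taking one more electron from the +2 cation: Na²⁺ is already 1 electron into the core; Si²⁺ still has 2 valence electrons; O²⁺ still has 4 valence electrons; Be²⁺ is the bare [He] core.
Core electrons are held far more tightly than valence electrons, so Na and Be top the IE_3 order.
Valence configurations: Si²⁺ [Ne]3s², O²⁺ [He]2s²2p².
Approximate IE_3 values (kJ/mol): Na 6910, Si 3232, O 5300, Be 14849.
Hence IE_3: Si < O < Na < Be.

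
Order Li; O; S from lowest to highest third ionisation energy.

IE_3 is the cost of taking one more electron from the +2 cation: Li²⁺ is already 1 electron into the core; O²⁺ still has 4 valence electrons; S²⁺ still has 4 valence electrons.
Breaking into a closed-shell core is much more expensive than removing a leftover valence electron — Li has the largest IE_3 here.
Valence configurations: O²⁺ [He]2s²2p², S²⁺ [Ne]3s²3p².
Approximate IE_3 values (kJ/mol): Li 11815, O 5300, S 3357.
Overall IE_3 order: S < O < Li.

S, O, Li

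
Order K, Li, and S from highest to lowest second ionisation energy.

IE_2 is the cost of taking one more electron from the +1 cation: K⁺ is the bare [Ar] core; Li⁺ is the bare [He] core; S⁺ still has 5 valence electrons.
Breaking into a closed-shell core is much more expensive than removing a leftover valence electron — K and Li have the largest IE_2 here.
The numbers (kJ/mol): K 3052, Li 7298, S 2252.
Putting it together, IE_2: S < K < Li.

Li > K > S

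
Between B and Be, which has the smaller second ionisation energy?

Be

The second ionization energy removes an electron from the +1 ion. For each element: B⁺ still has 2 valence electrons; Be⁺ still has 1 valence electron.
All are still removing valence electrons, so compare the +1 ions as you would atoms: IE_2 generally rises across a period (higher Z_eff) and falls down a group (larger shell), subject to the usual subshell exceptions.
Valence configurations: B⁺ [He]2s², Be⁺ [He]2s¹.
Approximate IE_2 values (kJ/mol): B 2427, Be 1757.
Putting it together, IE_2: Be < B.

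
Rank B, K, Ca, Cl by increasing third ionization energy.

IE_3 is the cost of taking one more electron from the +2 cation: B²⁺ still has 1 valence electron; K²⁺ is already 1 electron into the core; Ca²⁺ is the bare [Ar] core; Cl²⁺ still has 5 valence electrons.
Breaking into a closed-shell core is much more expensive than removing a leftover valence electron — K and Ca have the largest IE_3 here.
Valence configurations: B²⁺ [He]2s¹, Cl²⁺ [Ne]3s²3p³.
Tabulated IE_3 (kJ/mol): B 3660, K 4420, Ca 4912, Cl 3822.
Overall IE_3 order: B < Cl < K < Ca.

B < Cl < K < Ca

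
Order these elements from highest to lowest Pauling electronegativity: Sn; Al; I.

Al is in period 3, group 13; Sn is in period 5, group 14; I is in period 5, group 17.
EN rises left→right (higher Z_eff, smaller atoms) and falls top→bottom (larger, more shielded atoms).
Here both period and group differ, so the two effects have to be weighed against each other.
Sn > Al: period and group pull opposite ways; the across-period shift dominates (1.96 vs 1.61).
I > Sn: I lies to the right of Sn in period 5, so the across-period effect alone puts I higher.
Approximate values (Pauling): Al 1.61, Sn 1.96, I 2.66.
So from highest to lowest: I > Sn > Al.

I, Sn, Al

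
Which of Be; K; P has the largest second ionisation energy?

K

The second ionization energy removes an electron from the +1 ion. For each element: Be⁺ still has 1 valence electron; K⁺ is the bare [Ar] core; P⁺ still has 4 valence electrons.
Pulling an electron out of a noble-gas core costs far more than removing a remaining valence electron, so K sits at the high end of IE_2.
Valence configurations: Be⁺ [He]2s¹, P⁺ [Ne]3s²3p².
The numbers (kJ/mol): Be 1757, K 3052, P 1907.
Putting it together, IE_2: Be < P < K.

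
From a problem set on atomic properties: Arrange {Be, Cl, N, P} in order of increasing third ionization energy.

IE_3 is the cost of taking one more electron from the +2 cation: Be²⁺ is the bare [He] core; Cl²⁺ still has 5 valence electrons; N²⁺ still has 3 valence electrons; P²⁺ still has 3 valence electrons.
Breaking into a closed-shell core is much more expensive than removing a leftover valence electron — Be has the largest IE_3 here.
Valence configurations: Cl²⁺ [Ne]3s²3p³, N²⁺ [He]2s²2p¹, P²⁺ [Ne]3s²3p¹.
Tabulated IE_3 (kJ/mol): Be 14849, Cl 3822, N 4578, P 2914.
Putting it together, IE_3: P < Cl < N < Be.

P < Cl < N < Be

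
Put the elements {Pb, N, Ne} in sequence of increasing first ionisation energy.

Pb < N < Ne

IE₁ increases left→right with effective nuclear charge and decreases top→bottom as the valence shell moves farther out.
Here both period and group differ, so the two effects have to be weighed against each other.
N > Pb: both effects reinforce here, so N is clearly the higher of the two.
Ne > N: Ne lies to the right of N in period 2, so the across-period effect alone puts Ne higher.
Approximate values (kJ/mol): N 1402, Ne 2081, Pb 716.
So from lowest to highest: Pb < N < Ne.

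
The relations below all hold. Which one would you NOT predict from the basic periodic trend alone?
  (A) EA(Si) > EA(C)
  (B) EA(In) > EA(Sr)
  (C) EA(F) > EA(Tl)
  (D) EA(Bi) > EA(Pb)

The general trend: electron affinity increases across a period and decreases down a group.
(A) Si (period 3, group 14) vs C (period 2, group 14): the stated order contradicts the simple trend.
(B) In (period 5, group 13) vs Sr (period 5, group 2): the stated order agrees with the simple trend.
(C) F (period 2, group 17) vs Tl (period 6, group 13): the stated order agrees with the simple trend.
(D) Bi (period 6, group 15) vs Pb (period 6, group 14): the stated order agrees with the simple trend.
The exception is (A): Si's larger, more diffuse 3p orbitals accept an added electron slightly more readily than C's compact 2p.

(A)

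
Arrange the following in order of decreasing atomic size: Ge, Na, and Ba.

Ba > Na > Ge

Na is in period 3, group 1; Ge is in period 4, group 14; Ba is in period 6, group 2.
Atomic radius shrinks across a period as nuclear charge pulls the same shell inward, and grows down a group as new shells are added.
Here both period and group differ, so the two effects have to be weighed against each other.
Na > Ge: period and group pull opposite ways; the across-period shift dominates (155 vs 121 pm).
Ba > Na: period and group pull opposite ways; the down-group shift dominates (196 vs 155 pm).
For reference (pm): Na 155, Ge 121, Ba 196.
So from largest to smallest: Ba > Na > Ge.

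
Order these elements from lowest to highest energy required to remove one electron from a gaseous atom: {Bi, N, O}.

Bi < O < N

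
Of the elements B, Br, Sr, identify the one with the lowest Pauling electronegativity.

B is in period 2, group 13; Br is in period 4, group 17; Sr is in period 5, group 2.
Electronegativity increases across a period and decreases down a group, tracking effective nuclear charge and atomic size.
Neither a single period nor a single group — weigh both effects.
B > Sr: both effects reinforce here, so B is clearly the higher of the two.
Br > B: the two effects oppose for this pair; the across-period effect wins (2.96 vs 2.04).
Approximate values (Pauling): B 2.04, Br 2.96, Sr 0.95.
The lowest Pauling electronegativity among these belongs to Sr.

Sr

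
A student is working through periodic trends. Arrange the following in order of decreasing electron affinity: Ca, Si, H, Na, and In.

Si > H > Na > In > Ca

H is in period 1, group 1; Na is in period 3, group 1; Si is in period 3, group 14; Ca is in period 4, group 2; In is in period 5, group 13.
Electron affinity generally becomes more exothermic across a period toward the halogens and less exothermic down a group.
Here both period and group differ, so the two effects have to be weighed against each other.
In > Ca: the two effects oppose for this pair; the across-period effect wins (29 vs 2 kJ/mol).
Na > In: period and group pull opposite ways; the down-group shift dominates (53 vs 29 kJ/mol).
H > Na: they share group 1; the group trend gives H the larger value.
Si > H: period and group pull opposite ways; the across-period shift dominates (134 vs 73 kJ/mol).
Tabulated electron affinity (kJ/mol): H 73, Na 53, Si 134, Ca 2, In 29.
So from highest to lowest: Si > H > Na > In > Ca.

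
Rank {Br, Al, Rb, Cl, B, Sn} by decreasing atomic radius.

B is in period 2, group 13; Al is in period 3, group 13; Cl is in period 3, group 17; Br is in period 4, group 17; Rb is in period 5, group 1; Sn is in period 5, group 14.
Radius decreases left→right (rising Z_eff, same n) and increases top→bottom (higher n).
Neither a single period nor a single group — weigh both effects.
Cl > B: period and group pull opposite ways; the down-group shift dominates (99 vs 85 pm).
Br > Cl: they share group 17; the group trend gives Br the larger value.
Al > Br: period and group pull opposite ways; the across-period shift dominates (126 vs 114 pm).
Sn > Al: period and group pull opposite ways; the down-group shift dominates (140 vs 126 pm).
Rb > Sn: Rb lies to the left of Sn in period 5, so the across-period effect alone puts Rb larger.
For reference (pm): B 85, Al 126, Cl 99, Br 114, Rb 210, Sn 140.
So from largest to smallest: Rb > Sn > Al > Br > Cl > B.

Rb > Sn > Al > Br > Cl > B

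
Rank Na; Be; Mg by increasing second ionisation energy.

After 1 electron has been removed, what remains? Na⁺ is the bare [Ne] core; Be⁺ still has 1 valence electron; Mg⁺ still has 1 valence electron.
Core electrons are held far more tightly than valence electrons, so Na tops the IE_2 order.
Valence configurations: Be⁺ [He]2s¹, Mg⁺ [Ne]3s¹.
Approximate IE_2 values (kJ/mol): Na 4562, Be 1757, Mg 1451.
Overall IE_2 order: Mg < Be < Na.

Mg < Be < Na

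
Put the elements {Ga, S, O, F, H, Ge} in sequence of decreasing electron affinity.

H is in period 1, group 1; O is in period 2, group 16; F is in period 2, group 17; S is in period 3, group 16; Ga is in period 4, group 13; Ge is in period 4, group 14.
Atoms with high Z_eff and room in the valence shell (especially the halogens) have the most exothermic electron affinities.
Neither a single period nor a single group — weigh both effects.
H > Ga: the two effects oppose for this pair; the down-group effect wins (73 vs 29 kJ/mol).
Ge > H: period and group pull opposite ways; the across-period shift dominates (119 vs 73 kJ/mol).
O > Ge: relative to Ge, both the across-period and down-group shifts push O's electron affinity up.
S > O: this pair runs against the simple trend — see the exception note.
F > S: relative to S, both the across-period and down-group shifts push F's electron affinity up.
Note the exception: S has a higher electron affinity than O, contrary to the simple trend — the compact 2p subshell of O repels the added electron more than S's larger 3p does.
Approximate values (kJ/mol): H 73, O 141, F 328, S 200, Ga 29, Ge 119.
So from highest to lowest: F > S > O > Ge > H > Ga.

F > S > O > Ge > H > Ga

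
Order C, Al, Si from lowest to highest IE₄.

After 3 electrons have been removed, what remains? C³⁺ still has 1 valence electron; Al³⁺ is the bare [Ne] core; Si³⁺ still has 1 valence electron.
Core electrons are held far more tightly than valence electrons, so Al tops the IE_4 order.
Valence configurations: C³⁺ [He]2s¹, Si³⁺ [Ne]3s¹.
Approximate IE_4 values (kJ/mol): C 6223, Al 11577, Si 4356.
Hence IE_4: Si < C < Al.

Si < C < Al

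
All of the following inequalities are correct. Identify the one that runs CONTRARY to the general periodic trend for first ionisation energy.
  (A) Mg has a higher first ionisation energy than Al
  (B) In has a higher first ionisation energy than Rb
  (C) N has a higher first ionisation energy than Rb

(A)

The general trend: first ionisation energy increases across a period and decreases down a group.
(A) Mg (period 3, group 2) vs Al (period 3, group 13): the stated order contradicts the simple trend.
(B) In (period 5, group 13) vs Rb (period 5, group 1): the stated order agrees with the simple trend.
(C) N (period 2, group 15) vs Rb (period 5, group 1): the stated order agrees with the simple trend.
The exception is (A): Al's single 3p electron is easier to remove than one from Mg's filled 3s².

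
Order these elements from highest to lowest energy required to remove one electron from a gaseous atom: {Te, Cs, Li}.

Li is in period 2, group 1; Te is in period 5, group 16; Cs is in period 6, group 1.
First ionization energy rises across a period (greater Z_eff holds electrons more tightly) and falls down a group (valence electrons are farther from the nucleus).
Neither a single period nor a single group — weigh both effects.
Li > Cs: Li sits above Cs in group 1, so the down-group effect alone puts Li higher.
Te > Li: the two effects oppose for this pair; the across-period effect wins (869 vs 520 kJ/mol).
For reference (kJ/mol): Li 520, Te 869, Cs 376.
So from highest to lowest: Te > Li > Cs.

Te > Li > Cs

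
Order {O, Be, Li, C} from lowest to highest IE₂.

Be < C < O < Li

The second ionization energy removes an electron from the +1 ion. For each element: O⁺ still has 5 valence electrons; Be⁺ still has 1 valence electron; Li⁺ is the bare [He] core; C⁺ still has 3 valence electrons.
Breaking into a closed-shell core is much more expensive than removing a leftover valence electron — Li has the largest IE_2 here.
Valence configurations: O⁺ [He]2s²2p³, Be⁺ [He]2s¹, C⁺ [He]2s²2p¹.
Approximate IE_2 values (kJ/mol): O 3388, Be 1757, Li 7298, C 2353.
Putting it together, IE_2: Be < C < O < Li.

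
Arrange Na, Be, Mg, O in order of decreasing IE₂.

Na > O > Be > Mg

Consider each +1 ion: Na⁺ is the bare [Ne] core; Be⁺ still has 1 valence electron; Mg⁺ still has 1 valence electron; O⁺ still has 5 valence electrons.
Breaking into a closed-shell core is much more expensive than removing a leftover valence electron — Na has the largest IE_2 here.
Valence configurations: Be⁺ [He]2s¹, Mg⁺ [Ne]3s¹, O⁺ [He]2s²2p³.
The numbers (kJ/mol): Na 4562, Be 1757, Mg 1451, O 3388.
Putting it together, IE_2: Mg < Be < O < Na.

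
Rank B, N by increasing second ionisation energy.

B < N

IE_2 is the cost of taking one more electron from the +1 cation: B⁺ still has 2 valence electrons; N⁺ still has 4 valence electrons.
All are still removing valence electrons, so compare the +1 ions as you would atoms: IE_2 generally rises across a period (higher Z_eff) and falls down a group (larger shell), subject to the usual subshell exceptions.
Valence configurations: B⁺ [He]2s², N⁺ [He]2s²2p².
The numbers (kJ/mol): B 2427, N 2856.
Hence IE_2: B < N.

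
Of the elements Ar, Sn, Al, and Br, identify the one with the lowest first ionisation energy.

Al

Al is in period 3, group 13; Ar is in period 3, group 18; Br is in period 4, group 17; Sn is in period 5, group 14.
Across a period the outer electron is held more tightly (higher IE₁); down a group it sits in a higher shell, more shielded, and comes off more easily.
Here both period and group differ, so the two effects have to be weighed against each other.
Sn > Al: the two effects oppose for this pair; the across-period effect wins (709 vs 578 kJ/mol).
Br > Sn: both effects reinforce here, so Br is clearly the higher of the two.
Ar > Br: both effects reinforce here, so Ar is clearly the higher of the two.
For reference (kJ/mol): Al 578, Ar 1521, Br 1140, Sn 709.
The lowest first ionisation energy among these belongs to Al.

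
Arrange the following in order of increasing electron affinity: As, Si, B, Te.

B < As < Si < Te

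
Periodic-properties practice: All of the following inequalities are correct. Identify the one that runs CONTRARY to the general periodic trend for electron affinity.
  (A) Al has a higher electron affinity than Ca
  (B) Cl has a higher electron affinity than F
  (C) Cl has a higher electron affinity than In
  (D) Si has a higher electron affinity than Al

(B)

The general trend: electron affinity increases across a period and decreases down a group.
(A) Al (period 3, group 13) vs Ca (period 4, group 2): the stated order agrees with the simple trend.
(B) Cl (period 3, group 17) vs F (period 2, group 17): the stated order contradicts the simple trend.
(C) Cl (period 3, group 17) vs In (period 5, group 13): the stated order agrees with the simple trend.
(D) Si (period 3, group 14) vs Al (period 3, group 13): the stated order agrees with the simple trend.
The exception is (B): F's small 2p subshell makes the incoming electron feel strong e⁻–e⁻ repulsion, so Cl actually releases more energy on gaining an electron.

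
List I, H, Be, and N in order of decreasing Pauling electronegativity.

H is in period 1, group 1; Be is in period 2, group 2; N is in period 2, group 15; I is in period 5, group 17.
Atoms toward the upper right of the periodic table pull bonding electrons most strongly.
These span different periods and groups, so the two trends combine.
H > Be: the two effects oppose for this pair; the down-group effect wins (2.20 vs 1.57).
I > H: the two effects oppose for this pair; the across-period effect wins (2.66 vs 2.20).
N > I: period and group pull opposite ways; the down-group shift dominates (3.04 vs 2.66).
Tabulated electronegativity (Pauling): H 2.20, Be 1.57, N 3.04, I 2.66.
So from highest to lowest: N > I > H > Be.

N > I > H > Be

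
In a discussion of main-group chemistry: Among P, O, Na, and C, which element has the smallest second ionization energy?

After 1 electron has been removed, what remains? P⁺ still has 4 valence electrons; O⁺ still has 5 valence electrons; Na⁺ is the bare [Ne] core; C⁺ still has 3 valence electrons.
Breaking into a closed-shell core is much more expensive than removing a leftover valence electron — Na has the largest IE_2 here.
Valence configurations: P⁺ [Ne]3s²3p², O⁺ [He]2s²2p³, C⁺ [He]2s²2p¹.
Approximate IE_2 values (kJ/mol): P 1907, O 3388, Na 4562, C 2353.
Overall IE_2 order: P < C < O < Na.

P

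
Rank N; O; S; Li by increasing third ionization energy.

IE_3 is the cost of taking one more electron from the +2 cation: N²⁺ still has 3 valence electrons; O²⁺ still has 4 valence electrons; S²⁺ still has 4 valence electrons; Li²⁺ is already 1 electron into the core.
Pulling an electron out of a noble-gas core costs far more than removing a remaining valence electron, so Li sits at the high end of IE_3.
Valence configurations: N²⁺ [He]2s²2p¹, O²⁺ [He]2s²2p², S²⁺ [Ne]3s²3p².
The numbers (kJ/mol): N 4578, O 5300, S 3357, Li 11815.
So the third ionization energies run S < N < O < Li.

S < N < O < Li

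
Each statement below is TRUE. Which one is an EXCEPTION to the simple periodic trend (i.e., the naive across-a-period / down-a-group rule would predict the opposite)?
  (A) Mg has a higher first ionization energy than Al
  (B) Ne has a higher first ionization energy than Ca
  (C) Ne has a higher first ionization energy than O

The general trend: first ionization energy increases across a period and decreases down a group.
(A) Mg (period 3, group 2) vs Al (period 3, group 13): the stated order contradicts the simple trend.
(B) Ne (period 2, group 18) vs Ca (period 4, group 2): the stated order agrees with the simple trend.
(C) Ne (period 2, group 18) vs O (period 2, group 16): the stated order agrees with the simple trend.
The exception is (A): Al's single 3p electron is easier to remove than one from Mg's filled 3s².

(A)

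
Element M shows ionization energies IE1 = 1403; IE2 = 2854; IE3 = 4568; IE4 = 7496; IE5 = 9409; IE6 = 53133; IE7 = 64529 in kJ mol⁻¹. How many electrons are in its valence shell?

5

Look for the largest jump between consecutive ionization energies: IE6/IE5 ≈ 5.6, far larger than any earlier ratio.
That jump marks the point where a core electron is being removed. So the atom has 5 valence electrons.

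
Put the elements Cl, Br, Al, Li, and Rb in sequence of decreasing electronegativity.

Cl > Br > Al > Li > Rb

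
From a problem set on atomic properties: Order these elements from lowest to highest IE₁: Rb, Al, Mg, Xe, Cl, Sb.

Mg is in period 3, group 2; Al is in period 3, group 13; Cl is in period 3, group 17; Rb is in period 5, group 1; Sb is in period 5, group 15; Xe is in period 5, group 18.
First ionization energy rises across a period (greater Z_eff holds electrons more tightly) and falls down a group (valence electrons are farther from the nucleus).
Neither a single period nor a single group — weigh both effects.
Al > Rb: relative to Rb, both the across-period and down-group shifts push Al's first ionization energy up.
Mg > Al: this pair runs against the simple trend — see the exception note.
Sb > Mg: the two effects oppose for this pair; the across-period effect wins (831 vs 738 kJ/mol).
Xe > Sb: both are in period 5; the period trend gives Xe the larger value.
Cl > Xe: the two effects oppose for this pair; the down-group effect wins (1251 vs 1170 kJ/mol).
Note the exception: Mg has a higher first ionization energy than Al, contrary to the simple trend — Al's single 3p electron is easier to remove than one from Mg's filled 3s².
Tabulated first ionization energy (kJ/mol): Mg 738, Al 578, Cl 1251, Rb 403, Sb 831, Xe 1170.
So from lowest to highest: Rb < Al < Mg < Sb < Xe < Cl.

Rb < Al < Mg < Sb < Xe < Cl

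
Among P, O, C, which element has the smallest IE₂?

P

The second ionization energy removes an electron from the +1 ion. For each element: P⁺ still has 4 valence electrons; O⁺ still has 5 valence electrons; C⁺ still has 3 valence electrons.
All are still removing valence electrons, so compare the +1 ions as you would atoms: IE_2 generally rises across a period (higher Z_eff) and falls down a group (larger shell), subject to the usual subshell exceptions.
Valence configurations: P⁺ [Ne]3s²3p², O⁺ [He]2s²2p³, C⁺ [He]2s²2p¹.
Tabulated IE_2 (kJ/mol): P 1907, O 3388, C 2353.
Overall IE_2 order: P < C < O.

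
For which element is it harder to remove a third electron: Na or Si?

The third ionization energy removes an electron from the +2 ion. For each element: Na²⁺ is already 1 electron into the core; Si²⁺ still has 2 valence electrons.
Breaking into a closed-shell core is much more expensive than removing a leftover valence electron — Na has the largest IE_3 here.
Tabulated IE_3 (kJ/mol): Na 6910, Si 3232.
Hence IE_3: Si < Na.

Na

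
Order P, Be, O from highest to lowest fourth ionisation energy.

Be > O > P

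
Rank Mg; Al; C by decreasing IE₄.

Al > Mg > C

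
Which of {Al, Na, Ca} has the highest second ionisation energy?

After 1 electron has been removed, what remains? Al⁺ still has 2 valence electrons; Na⁺ is the bare [Ne] core; Ca⁺ still has 1 valence electron.
Core electrons are held far more tightly than valence electrons, so Na tops the IE_2 order.
Valence configurations: Al⁺ [Ne]3s², Ca⁺ [Ar]4s¹.
Approximate IE_2 values (kJ/mol): Al 1817, Na 4562, Ca 1145.
Overall IE_2 order: Ca < Al < Na.

Na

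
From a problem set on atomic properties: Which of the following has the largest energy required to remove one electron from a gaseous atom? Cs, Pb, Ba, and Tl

Pb

Cs is in period 6, group 1; Ba is in period 6, group 2; Tl is in period 6, group 13; Pb is in period 6, group 14.
IE₁ increases left→right with effective nuclear charge and decreases top→bottom as the valence shell moves farther out.
All lie in period 6, so first ionization energy increases left to right.
The largest energy required to remove one electron from a gaseous atom among these belongs to Pb.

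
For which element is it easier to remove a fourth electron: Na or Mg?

Na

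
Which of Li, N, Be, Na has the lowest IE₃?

N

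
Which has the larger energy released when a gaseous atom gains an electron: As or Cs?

As

As is in period 4, group 15; Cs is in period 6, group 1.
Electron affinity generally becomes more exothermic across a period toward the halogens and less exothermic down a group.
Neither a single period nor a single group — weigh both effects.
As > Cs: relative to Cs, both the across-period and down-group shifts push As's electron affinity up.
Approximate values (kJ/mol): As 78, Cs 46.
So As has the larger energy released when a gaseous atom gains an electron (As > Cs).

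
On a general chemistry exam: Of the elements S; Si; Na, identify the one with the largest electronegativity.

Smaller atoms with higher effective nuclear charge are more electronegative.
All lie in period 3, so electronegativity increases left to right.
The largest electronegativity among these belongs to S.

S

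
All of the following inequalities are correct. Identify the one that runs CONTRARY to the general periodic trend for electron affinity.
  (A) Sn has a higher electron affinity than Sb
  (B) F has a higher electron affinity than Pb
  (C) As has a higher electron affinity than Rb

(A)

The general trend: electron affinity increases across a period and decreases down a group.
(A) Sn (period 5, group 14) vs Sb (period 5, group 15): the stated order contradicts the simple trend.
(B) F (period 2, group 17) vs Pb (period 6, group 14): the stated order agrees with the simple trend.
(C) As (period 4, group 15) vs Rb (period 5, group 1): the stated order agrees with the simple trend.
The exception is (A): adding an electron to Sb's half-filled 5p³ is unfavourable, so Sn has the more exothermic EA.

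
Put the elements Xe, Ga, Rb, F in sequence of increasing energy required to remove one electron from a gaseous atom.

F is in period 2, group 17; Ga is in period 4, group 13; Rb is in period 5, group 1; Xe is in period 5, group 18.
Across a period the outer electron is held more tightly (higher IE₁); down a group it sits in a higher shell, more shielded, and comes off more easily.
Here both period and group differ, so the two effects have to be weighed against each other.
Ga > Rb: both effects reinforce here, so Ga is clearly the higher of the two.
Xe > Ga: period and group pull opposite ways; the across-period shift dominates (1170 vs 579 kJ/mol).
F > Xe: period and group pull opposite ways; the down-group shift dominates (1681 vs 1170 kJ/mol).
Approximate values (kJ/mol): F 1681, Ga 579, Rb 403, Xe 1170.
So from lowest to highest: Rb < Ga < Xe < F.

Rb < Ga < Xe < F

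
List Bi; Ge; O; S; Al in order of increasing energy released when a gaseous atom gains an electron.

Al < Bi < Ge < O < S

O is in period 2, group 16; Al is in period 3, group 13; S is in period 3, group 16; Ge is in period 4, group 14; Bi is in period 6, group 15.
Electron affinity generally becomes more exothermic across a period toward the halogens and less exothermic down a group.
These span different periods and groups, so the two trends combine.
Bi > Al: period and group pull opposite ways; the across-period shift dominates (91 vs 42 kJ/mol).
Ge > Bi: the two effects oppose for this pair; the down-group effect wins (119 vs 91 kJ/mol).
O > Ge: relative to Ge, both the across-period and down-group shifts push O's electron affinity up.
S > O: this pair runs against the simple trend — see the exception note.
Note the exception: S has a higher electron affinity than O, contrary to the simple trend — the compact 2p subshell of O repels the added electron more than S's larger 3p does.
Approximate values (kJ/mol): O 141, Al 42, S 200, Ge 119, Bi 91.
So from lowest to highest: Al < Bi < Ge < O < S.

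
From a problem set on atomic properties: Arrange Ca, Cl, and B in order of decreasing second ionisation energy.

Consider each +1 ion: Ca⁺ still has 1 valence electron; Cl⁺ still has 6 valence electrons; B⁺ still has 2 valence electrons.
All are still removing valence electrons, so compare the +1 ions as you would atoms: IE_2 generally rises across a period (higher Z_eff) and falls down a group (larger shell), subject to the usual subshell exceptions.
Valence configurations: Ca⁺ [Ar]4s¹, Cl⁺ [Ne]3s²3p⁴, B⁺ [He]2s².
Approximate IE_2 values (kJ/mol): Ca 1145, Cl 2298, B 2427.
So the second ionization energies run Ca < Cl < B.

B > Cl > Ca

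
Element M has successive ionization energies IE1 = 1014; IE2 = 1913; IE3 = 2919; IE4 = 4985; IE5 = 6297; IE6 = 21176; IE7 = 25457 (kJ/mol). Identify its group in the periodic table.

Look for the largest jump between consecutive ionization energies: IE6/IE5 ≈ 3.4, far larger than any earlier ratio.
That jump marks the point where a core electron is being removed. So the atom has 5 valence electrons.
A main-group element with 5 valence electrons is in group 15.

Group 15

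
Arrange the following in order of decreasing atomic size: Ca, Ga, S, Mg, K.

K, Ca, Mg, Ga, S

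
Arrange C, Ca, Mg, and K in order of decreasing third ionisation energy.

After 2 electrons have been removed, what remains? C²⁺ still has 2 valence electrons; Ca²⁺ is the bare [Ar] core; Mg²⁺ is the bare [Ne] core; K²⁺ is already 1 electron into the core.
Usually core removal costs more than valence removal, but here the competition is close: a tightly held n=2 valence electron can cost more to remove than an n=3 core electron, so the actual values have to decide it.
The numbers (kJ/mol): C 4620, Ca 4912, Mg 7733, K 4420.
Putting it together, IE_3: K < C < Ca < Mg.

Mg > Ca > C > K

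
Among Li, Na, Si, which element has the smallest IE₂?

Consider each +1 ion: Li⁺ is the bare [He] core; Na⁺ is the bare [Ne] core; Si⁺ still has 3 valence electrons.
Breaking into a closed-shell core is much more expensive than removing a leftover valence electron — Na and Li have the largest IE_2 here.
The numbers (kJ/mol): Li 7298, Na 4562, Si 1577.
Overall IE_2 order: Si < Na < Li.

Si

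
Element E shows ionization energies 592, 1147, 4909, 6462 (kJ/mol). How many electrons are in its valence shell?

Look for the largest jump between consecutive ionization energies: IE3/IE2 ≈ 4.3, far larger than any earlier ratio.
That jump marks the point where a core electron is being removed. So the atom has 2 valence electrons.

2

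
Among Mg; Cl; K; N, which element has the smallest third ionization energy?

After 2 electrons have been removed, what remains? Mg²⁺ is the bare [Ne] core; Cl²⁺ still has 5 valence electrons; K²⁺ is already 1 electron into the core; N²⁺ still has 3 valence electrons.
Usually core removal costs more than valence removal, but here the competition is close: a tightly held n=2 valence electron can cost more to remove than an n=3 core electron, so the actual values have to decide it.
Valence configurations: Cl²⁺ [Ne]3s²3p³, N²⁺ [He]2s²2p¹.
Tabulated IE_3 (kJ/mol): Mg 7733, Cl 3822, K 4420, N 4578.
Overall IE_3 order: Cl < K < N < Mg.

Cl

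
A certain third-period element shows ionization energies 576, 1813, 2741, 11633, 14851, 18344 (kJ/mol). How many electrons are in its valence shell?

Look for the largest jump between consecutive ionization energies: IE4/IE3 ≈ 4.2, far larger than any earlier ratio.
That jump marks the point where a core electron is being removed. So the atom has 3 valence electrons.

3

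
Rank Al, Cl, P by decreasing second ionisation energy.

Cl > P > Al

After 1 electron has been removed, what remains? Al⁺ still has 2 valence electrons; Cl⁺ still has 6 valence electrons; P⁺ still has 4 valence electrons.
All are still removing valence electrons, so compare the +1 ions as you would atoms: IE_2 generally rises across a period (higher Z_eff) and falls down a group (larger shell), subject to the usual subshell exceptions.
Valence configurations: Al⁺ [Ne]3s², Cl⁺ [Ne]3s²3p⁴, P⁺ [Ne]3s²3p².
The numbers (kJ/mol): Al 1817, Cl 2298, P 1907.
So the second ionization energies run Al < P < Cl.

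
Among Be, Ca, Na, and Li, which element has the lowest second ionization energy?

Ca

The second ionization energy removes an electron from the +1 ion. For each element: Be⁺ still has 1 valence electron; Ca⁺ still has 1 valence electron; Na⁺ is the bare [Ne] core; Li⁺ is the bare [He] core.
Pulling an electron out of a noble-gas core costs far more than removing a remaining valence electron, so Na and Li sit at the high end of IE_2.
Valence configurations: Be⁺ [He]2s¹, Ca⁺ [Ar]4s¹.
Tabulated IE_2 (kJ/mol): Be 1757, Ca 1145, Na 4562, Li 7298.
Hence IE_2: Ca < Be < Na < Li.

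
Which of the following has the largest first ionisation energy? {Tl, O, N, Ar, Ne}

Ne

N is in period 2, group 15; O is in period 2, group 16; Ne is in period 2, group 18; Ar is in period 3, group 18; Tl is in period 6, group 13.
IE₁ increases left→right with effective nuclear charge and decreases top→bottom as the valence shell moves farther out.
Neither a single period nor a single group — weigh both effects.
O > Tl: both effects reinforce here, so O is clearly the higher of the two.
N > O: this pair runs against the simple trend — see the exception note.
Ar > N: period and group pull opposite ways; the across-period shift dominates (1521 vs 1402 kJ/mol).
Ne > Ar: Ne sits above Ar in group 18, so the down-group effect alone puts Ne higher.
Note the exception: N has a higher first ionization energy than O, contrary to the simple trend — pairing an electron in O's 2p⁴ costs repulsion energy, so O ionizes more easily than half-filled N (2p³).
For reference (kJ/mol): N 1402, O 1314, Ne 2081, Ar 1521, Tl 589.
The largest first ionisation energy among these belongs to Ne.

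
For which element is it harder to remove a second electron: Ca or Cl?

Cl

The second ionization energy removes an electron from the +1 ion. For each element: Ca⁺ still has 1 valence electron; Cl⁺ still has 6 valence electrons.
All are still removing valence electrons, so compare the +1 ions as you would atoms: IE_2 generally rises across a period (higher Z_eff) and falls down a group (larger shell), subject to the usual subshell exceptions.
Valence configurations: Ca⁺ [Ar]4s¹, Cl⁺ [Ne]3s²3p⁴.
Tabulated IE_2 (kJ/mol): Ca 1145, Cl 2298.
So the second ionization energies run Ca < Cl.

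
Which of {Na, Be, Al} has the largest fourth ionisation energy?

Be

Consider each +3 ion: Na³⁺ is already 2 electrons into the core; Be³⁺ is already 1 electron into the core; Al³⁺ is the bare [Ne] core.
All of these are removing an electron from a noble-gas core or deeper; the smaller core (lower principal quantum number) is held far more tightly, and within a period the higher nuclear charge binds the same core more tightly.
Approximate IE_4 values (kJ/mol): Na 9543, Be 21007, Al 11577.
So the fourth ionization energies run Na < Al < Be.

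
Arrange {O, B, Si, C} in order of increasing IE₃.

Si, B, C, O

The third ionization energy removes an electron from the +2 ion. For each element: O²⁺ still has 4 valence electrons; B²⁺ still has 1 valence electron; Si²⁺ still has 2 valence electrons; C²⁺ still has 2 valence electrons.
All are still removing valence electrons, so compare the +2 ions as you would atoms: IE_3 generally rises across a period (higher Z_eff) and falls down a group (larger shell), subject to the usual subshell exceptions.
Valence configurations: O²⁺ [He]2s²2p², B²⁺ [He]2s¹, Si²⁺ [Ne]3s², C²⁺ [He]2s².
Approximate IE_3 values (kJ/mol): O 5300, B 3660, Si 3232, C 4620.
Overall IE_3 order: Si < B < C < O.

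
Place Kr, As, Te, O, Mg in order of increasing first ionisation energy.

O is in period 2, group 16; Mg is in period 3, group 2; As is in period 4, group 15; Kr is in period 4, group 18; Te is in period 5, group 16.
IE₁ increases left→right with effective nuclear charge and decreases top→bottom as the valence shell moves farther out.
These span different periods and groups, so the two trends combine.
Te > Mg: the two effects oppose for this pair; the across-period effect wins (869 vs 738 kJ/mol).
As > Te: the two effects oppose for this pair; the down-group effect wins (947 vs 869 kJ/mol).
O > As: relative to As, both the across-period and down-group shifts push O's first ionization energy up.
Kr > O: period and group pull opposite ways; the across-period shift dominates (1351 vs 1314 kJ/mol).
Approximate values (kJ/mol): O 1314, Mg 738, As 947, Kr 1351, Te 869.
So from lowest to highest: Mg < Te < As < O < Kr.

Mg, Te, As, O, Kr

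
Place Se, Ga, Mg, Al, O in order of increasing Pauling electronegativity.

Mg < Al < Ga < Se < O

O is in period 2, group 16; Mg is in period 3, group 2; Al is in period 3, group 13; Ga is in period 4, group 13; Se is in period 4, group 16.
Electronegativity increases across a period and decreases down a group, tracking effective nuclear charge and atomic size.
Neither a single period nor a single group — weigh both effects.
Al > Mg: Al lies to the right of Mg in period 3, so the across-period effect alone puts Al higher.
Ga > Al: this pair runs against the simple trend — see the exception note.
Se > Ga: both are in period 4; the period trend gives Se the larger value.
O > Se: they share group 16; the group trend gives O the larger value.
Note the exception: Ga has a higher electronegativity than Al, contrary to the simple trend — poor shielding by filled d (and f) subshells raises the heavier element's effective nuclear charge more than the simple down-group trend predicts.
Approximate values (Pauling): O 3.44, Mg 1.31, Al 1.61, Ga 1.81, Se 2.55.
So from lowest to highest: Mg < Al < Ga < Se < O.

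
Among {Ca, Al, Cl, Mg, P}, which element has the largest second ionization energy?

Cl

IE_2 is the cost of taking one more electron from the +1 cation: Ca⁺ still has 1 valence electron; Al⁺ still has 2 valence electrons; Cl⁺ still has 6 valence electrons; Mg⁺ still has 1 valence electron; P⁺ still has 4 valence electrons.
All are still removing valence electrons, so compare the +1 ions as you would atoms: IE_2 generally rises across a period (higher Z_eff) and falls down a group (larger shell), subject to the usual subshell exceptions.
Valence configurations: Ca⁺ [Ar]4s¹, Al⁺ [Ne]3s², Cl⁺ [Ne]3s²3p⁴, Mg⁺ [Ne]3s¹, P⁺ [Ne]3s²3p².
The numbers (kJ/mol): Ca 1145, Al 1817, Cl 2298, Mg 1451, P 1907.
So the second ionization energies run Ca < Mg < Al < P < Cl.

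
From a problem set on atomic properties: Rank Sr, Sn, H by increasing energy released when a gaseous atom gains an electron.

Sr < H < Sn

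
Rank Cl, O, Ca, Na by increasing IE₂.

Ca, Cl, O, Na

IE_2 is the cost of taking one more electron from the +1 cation: Cl⁺ still has 6 valence electrons; O⁺ still has 5 valence electrons; Ca⁺ still has 1 valence electron; Na⁺ is the bare [Ne] core.
Pulling an electron out of a noble-gas core costs far more than removing a remaining valence electron, so Na sits at the high end of IE_2.
Valence configurations: Cl⁺ [Ne]3s²3p⁴, O⁺ [He]2s²2p³, Ca⁺ [Ar]4s¹.
The numbers (kJ/mol): Cl 2298, O 3388, Ca 1145, Na 4562.
Overall IE_2 order: Ca < Cl < O < Na.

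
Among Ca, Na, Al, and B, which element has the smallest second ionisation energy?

Ca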